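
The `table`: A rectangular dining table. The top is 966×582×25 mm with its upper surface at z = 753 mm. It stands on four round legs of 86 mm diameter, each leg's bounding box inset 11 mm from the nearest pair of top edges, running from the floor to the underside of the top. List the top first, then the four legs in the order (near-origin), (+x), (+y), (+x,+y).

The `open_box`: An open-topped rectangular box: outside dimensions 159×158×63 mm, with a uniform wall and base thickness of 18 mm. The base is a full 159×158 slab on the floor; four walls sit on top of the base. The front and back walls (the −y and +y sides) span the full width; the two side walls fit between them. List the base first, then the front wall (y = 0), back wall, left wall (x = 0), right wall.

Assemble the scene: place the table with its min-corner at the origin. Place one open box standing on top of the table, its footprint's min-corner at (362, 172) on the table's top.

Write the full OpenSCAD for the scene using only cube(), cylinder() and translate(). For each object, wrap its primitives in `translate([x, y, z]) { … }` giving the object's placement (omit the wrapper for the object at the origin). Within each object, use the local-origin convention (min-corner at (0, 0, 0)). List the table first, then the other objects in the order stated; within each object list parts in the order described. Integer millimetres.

translate([0, 0, 728]) cube([966, 582, 25]);
translate([54, 54, 0]) cylinder(h = 728, r = 43);
translate([912, 54, 0]) cylinder(h = 728, r = 43);
translate([54, 528, 0]) cylinder(h = 728, r = 43);
translate([912, 528, 0]) cylinder(h = 728, r = 43);
translate([362, 172, 753]) {
  cube([159, 158, 18]);
  translate([0, 0, 18]) cube([159, 18, 45]);
  translate([0, 140, 18]) cube([159, 18, 45]);
  translate([0, 18, 18]) cube([18, 122, 45]);
  translate([141, 18, 18]) cube([18, 122, 45]);
}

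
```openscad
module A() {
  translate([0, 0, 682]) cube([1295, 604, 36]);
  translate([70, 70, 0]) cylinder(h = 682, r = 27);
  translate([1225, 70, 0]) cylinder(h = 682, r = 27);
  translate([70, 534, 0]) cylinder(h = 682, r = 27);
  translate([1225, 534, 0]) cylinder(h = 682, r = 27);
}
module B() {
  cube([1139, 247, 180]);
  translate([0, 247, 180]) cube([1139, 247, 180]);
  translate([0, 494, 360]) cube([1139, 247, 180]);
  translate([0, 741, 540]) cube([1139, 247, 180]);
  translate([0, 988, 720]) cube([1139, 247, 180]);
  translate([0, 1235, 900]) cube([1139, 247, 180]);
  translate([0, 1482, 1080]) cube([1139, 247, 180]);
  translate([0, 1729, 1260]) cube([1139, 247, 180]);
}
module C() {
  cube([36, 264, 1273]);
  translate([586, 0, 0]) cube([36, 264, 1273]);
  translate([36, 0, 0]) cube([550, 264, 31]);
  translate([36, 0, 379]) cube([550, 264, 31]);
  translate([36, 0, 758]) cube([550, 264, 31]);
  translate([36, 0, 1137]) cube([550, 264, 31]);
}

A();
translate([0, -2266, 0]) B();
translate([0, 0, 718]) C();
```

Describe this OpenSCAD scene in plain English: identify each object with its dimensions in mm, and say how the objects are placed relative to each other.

A is a table with a 1295×604 mm rectangular top, 36 mm thick, top surface at z = 718 mm, supported by four round legs of 54 mm diameter, each leg's bounding box inset 43 mm from the nearest pair of top edges, running from the floor.

B is a run of 8 identical solid stair steps. Each tread is 1139×247 mm and each step block is 180 mm high. Step 1 rests on the floor; step k is offset from step 1 by (k−1)×247 mm in y and (k−1)×180 mm in z.

C is a bookshelf 622 mm wide overall, 264 mm deep and 1273 mm tall. The two sides are 36 mm thick vertical panels. 4 horizontal shelves of 31 mm thickness span between the inner faces of the sides; the lowest shelf sits on the floor and shelves are stacked with a clear vertical gap of 348 mm between each pair.

The staircase is on the floor beside the table on its −y side. The bookshelf is on top of the table.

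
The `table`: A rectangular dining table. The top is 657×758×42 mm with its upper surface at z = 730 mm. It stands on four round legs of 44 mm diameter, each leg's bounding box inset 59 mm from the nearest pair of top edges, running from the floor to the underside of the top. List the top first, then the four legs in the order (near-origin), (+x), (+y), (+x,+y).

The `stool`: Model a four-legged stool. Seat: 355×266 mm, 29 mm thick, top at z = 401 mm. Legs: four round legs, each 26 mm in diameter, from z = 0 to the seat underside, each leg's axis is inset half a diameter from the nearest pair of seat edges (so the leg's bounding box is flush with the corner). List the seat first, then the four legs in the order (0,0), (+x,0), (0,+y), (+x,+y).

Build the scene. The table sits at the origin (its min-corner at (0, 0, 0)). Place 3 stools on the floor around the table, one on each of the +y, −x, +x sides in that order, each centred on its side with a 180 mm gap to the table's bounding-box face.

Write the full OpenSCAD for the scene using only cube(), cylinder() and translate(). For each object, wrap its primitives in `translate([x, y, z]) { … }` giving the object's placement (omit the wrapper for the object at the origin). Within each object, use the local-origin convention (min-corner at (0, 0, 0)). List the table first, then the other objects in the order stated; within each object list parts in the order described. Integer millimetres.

translate([0, 0, 688]) cube([657, 758, 42]);
translate([81, 81, 0]) cylinder(h = 688, r = 22);
translate([576, 81, 0]) cylinder(h = 688, r = 22);
translate([81, 677, 0]) cylinder(h = 688, r = 22);
translate([576, 677, 0]) cylinder(h = 688, r = 22);
translate([151, 938, 0]) {
  translate([0, 0, 372]) cube([355, 266, 29]);
  translate([13, 13, 0]) cylinder(h = 372, r = 13);
  translate([342, 13, 0]) cylinder(h = 372, r = 13);
  translate([13, 253, 0]) cylinder(h = 372, r = 13);
  translate([342, 253, 0]) cylinder(h = 372, r = 13);
}
translate([-535, 246, 0]) {
  translate([0, 0, 372]) cube([355, 266, 29]);
  translate([13, 13, 0]) cylinder(h = 372, r = 13);
  translate([342, 13, 0]) cylinder(h = 372, r = 13);
  translate([13, 253, 0]) cylinder(h = 372, r = 13);
  translate([342, 253, 0]) cylinder(h = 372, r = 13);
}
translate([837, 246, 0]) {
  translate([0, 0, 372]) cube([355, 266, 29]);
  translate([13, 13, 0]) cylinder(h = 372, r = 13);
  translate([342, 13, 0]) cylinder(h = 372, r = 13);
  translate([13, 253, 0]) cylinder(h = 372, r = 13);
  translate([342, 253, 0]) cylinder(h = 372, r = 13);
}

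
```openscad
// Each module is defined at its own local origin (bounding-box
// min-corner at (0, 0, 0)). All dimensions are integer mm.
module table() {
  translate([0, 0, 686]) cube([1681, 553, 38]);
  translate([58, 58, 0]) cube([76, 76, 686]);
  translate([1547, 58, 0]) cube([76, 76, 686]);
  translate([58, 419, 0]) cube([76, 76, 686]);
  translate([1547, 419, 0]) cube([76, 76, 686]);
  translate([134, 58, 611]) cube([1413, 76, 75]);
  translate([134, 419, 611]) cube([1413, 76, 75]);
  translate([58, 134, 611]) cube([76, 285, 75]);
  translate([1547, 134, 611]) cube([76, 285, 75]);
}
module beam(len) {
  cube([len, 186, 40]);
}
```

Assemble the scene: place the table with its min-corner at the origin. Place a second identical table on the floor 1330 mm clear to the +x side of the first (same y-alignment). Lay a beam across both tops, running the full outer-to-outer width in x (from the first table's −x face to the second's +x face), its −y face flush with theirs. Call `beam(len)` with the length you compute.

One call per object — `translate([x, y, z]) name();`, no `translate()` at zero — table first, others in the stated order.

table();
translate([3011, 0, 0]) table();
translate([0, 0, 724]) beam(4692);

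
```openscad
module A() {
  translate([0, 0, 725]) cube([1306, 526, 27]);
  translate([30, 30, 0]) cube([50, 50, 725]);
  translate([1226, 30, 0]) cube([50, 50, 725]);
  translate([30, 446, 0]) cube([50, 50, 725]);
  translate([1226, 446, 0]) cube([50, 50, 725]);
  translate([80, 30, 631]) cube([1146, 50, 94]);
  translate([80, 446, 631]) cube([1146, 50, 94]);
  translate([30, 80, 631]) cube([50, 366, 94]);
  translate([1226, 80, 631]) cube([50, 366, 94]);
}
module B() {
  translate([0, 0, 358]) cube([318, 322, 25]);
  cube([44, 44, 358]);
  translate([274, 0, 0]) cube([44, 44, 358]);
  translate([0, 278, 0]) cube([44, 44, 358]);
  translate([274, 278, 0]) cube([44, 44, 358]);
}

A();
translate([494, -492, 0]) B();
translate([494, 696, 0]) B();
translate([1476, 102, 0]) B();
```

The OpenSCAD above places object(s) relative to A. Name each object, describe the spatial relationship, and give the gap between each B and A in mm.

A is a table. B is a stool. Three stools sit around the table at the −y, +y, +x sides. The gap between each stool and the table is 170 mm.

Each stool's nearest face is 170 mm from the table's bounding box.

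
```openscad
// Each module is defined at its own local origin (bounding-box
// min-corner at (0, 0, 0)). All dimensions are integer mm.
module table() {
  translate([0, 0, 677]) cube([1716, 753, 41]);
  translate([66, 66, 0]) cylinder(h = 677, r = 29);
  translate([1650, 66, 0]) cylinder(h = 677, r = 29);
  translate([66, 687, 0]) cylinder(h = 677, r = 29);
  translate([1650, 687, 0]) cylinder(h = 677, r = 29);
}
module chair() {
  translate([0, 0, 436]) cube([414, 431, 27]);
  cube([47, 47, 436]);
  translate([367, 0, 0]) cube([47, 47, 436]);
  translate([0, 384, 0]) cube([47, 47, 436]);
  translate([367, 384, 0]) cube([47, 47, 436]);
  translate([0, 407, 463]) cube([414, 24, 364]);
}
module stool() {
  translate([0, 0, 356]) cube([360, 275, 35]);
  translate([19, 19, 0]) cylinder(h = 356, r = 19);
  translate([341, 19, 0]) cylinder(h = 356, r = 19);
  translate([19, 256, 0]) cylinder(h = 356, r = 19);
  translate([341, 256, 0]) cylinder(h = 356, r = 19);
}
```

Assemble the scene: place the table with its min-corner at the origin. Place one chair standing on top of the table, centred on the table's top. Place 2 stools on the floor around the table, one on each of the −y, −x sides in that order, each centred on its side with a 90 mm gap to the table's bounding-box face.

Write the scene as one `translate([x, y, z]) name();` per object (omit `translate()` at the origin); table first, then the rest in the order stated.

table();
translate([651, 161, 718]) chair();
translate([678, -365, 0]) stool();
translate([-450, 239, 0]) stool();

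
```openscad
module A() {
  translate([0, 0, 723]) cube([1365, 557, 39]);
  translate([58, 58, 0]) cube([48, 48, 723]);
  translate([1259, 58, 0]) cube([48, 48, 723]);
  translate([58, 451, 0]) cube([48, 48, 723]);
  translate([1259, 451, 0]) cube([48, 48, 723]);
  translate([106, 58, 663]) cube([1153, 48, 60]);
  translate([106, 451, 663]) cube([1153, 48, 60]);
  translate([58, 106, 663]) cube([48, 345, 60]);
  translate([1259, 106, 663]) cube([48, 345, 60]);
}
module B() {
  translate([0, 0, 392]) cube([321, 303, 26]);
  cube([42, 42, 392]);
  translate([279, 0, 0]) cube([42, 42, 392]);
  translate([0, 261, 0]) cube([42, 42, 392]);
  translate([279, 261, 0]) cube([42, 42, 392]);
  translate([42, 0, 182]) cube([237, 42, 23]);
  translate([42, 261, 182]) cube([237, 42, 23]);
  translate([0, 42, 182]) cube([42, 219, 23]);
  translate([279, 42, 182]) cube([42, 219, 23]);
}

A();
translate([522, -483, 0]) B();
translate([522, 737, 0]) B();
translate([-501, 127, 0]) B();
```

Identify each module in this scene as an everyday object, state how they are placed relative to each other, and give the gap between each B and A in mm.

A is a table. B is a stool. Three stools sit around the table at the −y, +y, −x sides. The gap between each stool and the table is 180 mm.

Each stool's nearest face is 180 mm from the table's bounding box.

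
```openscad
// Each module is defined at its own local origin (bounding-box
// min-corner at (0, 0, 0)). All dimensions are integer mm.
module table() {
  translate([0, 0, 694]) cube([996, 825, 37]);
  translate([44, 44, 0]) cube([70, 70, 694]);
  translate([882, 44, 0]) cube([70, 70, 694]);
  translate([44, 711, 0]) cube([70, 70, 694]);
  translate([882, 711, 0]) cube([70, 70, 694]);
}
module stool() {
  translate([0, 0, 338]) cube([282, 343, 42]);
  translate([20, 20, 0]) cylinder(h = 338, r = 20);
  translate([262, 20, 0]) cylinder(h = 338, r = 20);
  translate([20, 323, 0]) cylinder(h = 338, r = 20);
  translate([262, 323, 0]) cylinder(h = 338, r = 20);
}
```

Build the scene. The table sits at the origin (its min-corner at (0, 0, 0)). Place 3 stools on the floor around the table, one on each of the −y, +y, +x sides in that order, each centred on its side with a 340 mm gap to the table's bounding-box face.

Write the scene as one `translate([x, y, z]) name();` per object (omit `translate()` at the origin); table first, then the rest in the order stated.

table();
translate([357, -683, 0]) stool();
translate([357, 1165, 0]) stool();
translate([1336, 241, 0]) stool();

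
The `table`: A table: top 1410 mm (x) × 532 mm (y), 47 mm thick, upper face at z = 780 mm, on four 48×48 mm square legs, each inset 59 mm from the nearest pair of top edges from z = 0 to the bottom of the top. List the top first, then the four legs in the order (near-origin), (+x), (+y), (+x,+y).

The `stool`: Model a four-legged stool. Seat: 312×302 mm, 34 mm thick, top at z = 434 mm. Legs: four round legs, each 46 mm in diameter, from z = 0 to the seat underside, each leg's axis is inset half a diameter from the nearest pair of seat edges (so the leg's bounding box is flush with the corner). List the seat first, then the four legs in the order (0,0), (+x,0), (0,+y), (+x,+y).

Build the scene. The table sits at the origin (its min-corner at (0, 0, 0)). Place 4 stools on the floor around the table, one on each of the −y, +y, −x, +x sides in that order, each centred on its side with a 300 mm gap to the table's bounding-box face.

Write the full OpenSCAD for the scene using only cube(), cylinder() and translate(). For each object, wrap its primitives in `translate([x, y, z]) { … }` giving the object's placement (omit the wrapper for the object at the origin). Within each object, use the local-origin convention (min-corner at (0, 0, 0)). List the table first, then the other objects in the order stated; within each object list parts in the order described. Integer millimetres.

translate([0, 0, 733]) cube([1410, 532, 47]);
translate([59, 59, 0]) cube([48, 48, 733]);
translate([1303, 59, 0]) cube([48, 48, 733]);
translate([59, 425, 0]) cube([48, 48, 733]);
translate([1303, 425, 0]) cube([48, 48, 733]);
translate([549, -602, 0]) {
  translate([0, 0, 400]) cube([312, 302, 34]);
  translate([23, 23, 0]) cylinder(h = 400, r = 23);
  translate([289, 23, 0]) cylinder(h = 400, r = 23);
  translate([23, 279, 0]) cylinder(h = 400, r = 23);
  translate([289, 279, 0]) cylinder(h = 400, r = 23);
}
translate([549, 832, 0]) {
  translate([0, 0, 400]) cube([312, 302, 34]);
  translate([23, 23, 0]) cylinder(h = 400, r = 23);
  translate([289, 23, 0]) cylinder(h = 400, r = 23);
  translate([23, 279, 0]) cylinder(h = 400, r = 23);
  translate([289, 279, 0]) cylinder(h = 400, r = 23);
}
translate([-612, 115, 0]) {
  translate([0, 0, 400]) cube([312, 302, 34]);
  translate([23, 23, 0]) cylinder(h = 400, r = 23);
  translate([289, 23, 0]) cylinder(h = 400, r = 23);
  translate([23, 279, 0]) cylinder(h = 400, r = 23);
  translate([289, 279, 0]) cylinder(h = 400, r = 23);
}
translate([1710, 115, 0]) {
  translate([0, 0, 400]) cube([312, 302, 34]);
  translate([23, 23, 0]) cylinder(h = 400, r = 23);
  translate([289, 23, 0]) cylinder(h = 400, r = 23);
  translate([23, 279, 0]) cylinder(h = 400, r = 23);
  translate([289, 279, 0]) cylinder(h = 400, r = 23);
}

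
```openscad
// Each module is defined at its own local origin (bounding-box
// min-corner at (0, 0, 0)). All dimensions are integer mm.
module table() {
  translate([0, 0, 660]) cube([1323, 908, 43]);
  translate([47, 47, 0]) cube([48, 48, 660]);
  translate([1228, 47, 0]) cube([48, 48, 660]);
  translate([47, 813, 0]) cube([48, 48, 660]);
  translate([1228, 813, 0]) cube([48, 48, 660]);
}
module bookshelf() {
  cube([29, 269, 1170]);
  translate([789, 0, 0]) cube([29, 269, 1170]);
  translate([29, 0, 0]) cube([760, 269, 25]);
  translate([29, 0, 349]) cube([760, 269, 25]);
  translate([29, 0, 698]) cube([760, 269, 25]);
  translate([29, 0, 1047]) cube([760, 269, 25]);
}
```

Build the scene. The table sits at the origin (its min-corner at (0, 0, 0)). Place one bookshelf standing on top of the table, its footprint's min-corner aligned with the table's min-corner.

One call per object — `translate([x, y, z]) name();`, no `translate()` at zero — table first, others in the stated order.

table();
translate([0, 0, 703]) bookshelf();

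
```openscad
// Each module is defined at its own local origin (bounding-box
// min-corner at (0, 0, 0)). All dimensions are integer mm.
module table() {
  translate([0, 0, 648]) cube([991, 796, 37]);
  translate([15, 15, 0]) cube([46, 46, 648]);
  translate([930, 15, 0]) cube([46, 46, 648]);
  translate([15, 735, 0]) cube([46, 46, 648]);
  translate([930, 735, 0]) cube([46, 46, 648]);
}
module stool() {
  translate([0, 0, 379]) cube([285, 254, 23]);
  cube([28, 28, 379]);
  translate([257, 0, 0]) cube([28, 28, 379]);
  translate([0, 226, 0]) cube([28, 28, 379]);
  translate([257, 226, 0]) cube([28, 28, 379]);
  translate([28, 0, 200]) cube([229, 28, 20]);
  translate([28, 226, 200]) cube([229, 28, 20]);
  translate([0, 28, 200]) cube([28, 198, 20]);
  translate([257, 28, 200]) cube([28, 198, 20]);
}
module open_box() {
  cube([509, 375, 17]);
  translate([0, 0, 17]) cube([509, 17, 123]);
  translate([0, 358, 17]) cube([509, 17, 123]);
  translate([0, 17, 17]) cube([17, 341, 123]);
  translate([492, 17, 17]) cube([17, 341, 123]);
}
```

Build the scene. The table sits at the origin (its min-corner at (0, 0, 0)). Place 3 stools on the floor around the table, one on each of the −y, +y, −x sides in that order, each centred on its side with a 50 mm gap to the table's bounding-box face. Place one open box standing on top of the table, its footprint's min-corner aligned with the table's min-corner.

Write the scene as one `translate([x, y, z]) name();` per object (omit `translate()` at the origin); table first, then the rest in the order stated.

table();
translate([353, -304, 0]) stool();
translate([353, 846, 0]) stool();
translate([-335, 271, 0]) stool();
translate([0, 0, 685]) open_box();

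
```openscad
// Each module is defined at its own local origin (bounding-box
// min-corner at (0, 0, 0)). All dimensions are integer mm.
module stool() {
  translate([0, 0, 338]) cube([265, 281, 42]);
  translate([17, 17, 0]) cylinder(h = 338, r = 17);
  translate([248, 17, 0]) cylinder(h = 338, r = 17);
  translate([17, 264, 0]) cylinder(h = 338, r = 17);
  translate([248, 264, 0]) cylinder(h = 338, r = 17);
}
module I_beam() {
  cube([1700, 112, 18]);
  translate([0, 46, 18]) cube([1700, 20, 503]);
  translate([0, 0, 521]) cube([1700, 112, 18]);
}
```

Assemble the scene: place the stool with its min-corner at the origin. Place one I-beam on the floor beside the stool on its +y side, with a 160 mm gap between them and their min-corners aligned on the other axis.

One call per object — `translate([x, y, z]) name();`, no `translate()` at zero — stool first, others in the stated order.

stool();
translate([0, 441, 0]) I_beam();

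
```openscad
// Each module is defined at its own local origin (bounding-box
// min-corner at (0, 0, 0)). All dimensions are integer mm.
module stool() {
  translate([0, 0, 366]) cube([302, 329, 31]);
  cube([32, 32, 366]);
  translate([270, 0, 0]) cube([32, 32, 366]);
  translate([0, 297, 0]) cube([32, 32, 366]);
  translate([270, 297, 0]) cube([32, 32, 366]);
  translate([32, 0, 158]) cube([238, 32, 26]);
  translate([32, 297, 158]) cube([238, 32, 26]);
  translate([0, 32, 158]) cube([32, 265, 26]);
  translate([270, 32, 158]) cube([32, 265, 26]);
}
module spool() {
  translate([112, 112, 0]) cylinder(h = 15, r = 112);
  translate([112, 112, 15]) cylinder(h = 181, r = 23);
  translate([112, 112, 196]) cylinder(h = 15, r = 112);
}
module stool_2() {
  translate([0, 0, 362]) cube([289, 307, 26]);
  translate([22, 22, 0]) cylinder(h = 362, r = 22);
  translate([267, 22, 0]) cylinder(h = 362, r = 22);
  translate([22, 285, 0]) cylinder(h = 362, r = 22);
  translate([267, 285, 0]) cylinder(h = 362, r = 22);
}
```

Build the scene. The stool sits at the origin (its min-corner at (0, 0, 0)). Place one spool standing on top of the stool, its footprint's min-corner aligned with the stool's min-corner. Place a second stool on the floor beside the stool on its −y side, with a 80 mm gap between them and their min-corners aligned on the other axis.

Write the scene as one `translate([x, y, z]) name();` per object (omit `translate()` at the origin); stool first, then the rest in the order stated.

stool();
translate([0, 0, 397]) spool();
translate([0, -387, 0]) stool_2();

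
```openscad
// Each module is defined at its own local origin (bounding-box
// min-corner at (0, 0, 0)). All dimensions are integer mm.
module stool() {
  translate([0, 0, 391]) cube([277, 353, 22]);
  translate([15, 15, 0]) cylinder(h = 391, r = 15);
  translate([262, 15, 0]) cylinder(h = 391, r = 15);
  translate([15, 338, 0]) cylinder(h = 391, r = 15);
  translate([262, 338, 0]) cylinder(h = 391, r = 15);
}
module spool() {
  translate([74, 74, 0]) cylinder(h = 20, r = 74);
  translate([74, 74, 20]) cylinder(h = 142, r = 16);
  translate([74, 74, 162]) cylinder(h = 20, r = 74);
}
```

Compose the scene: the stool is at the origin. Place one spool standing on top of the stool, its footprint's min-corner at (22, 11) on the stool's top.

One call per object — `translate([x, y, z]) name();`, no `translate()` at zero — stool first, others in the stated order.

stool();
translate([22, 11, 413]) spool();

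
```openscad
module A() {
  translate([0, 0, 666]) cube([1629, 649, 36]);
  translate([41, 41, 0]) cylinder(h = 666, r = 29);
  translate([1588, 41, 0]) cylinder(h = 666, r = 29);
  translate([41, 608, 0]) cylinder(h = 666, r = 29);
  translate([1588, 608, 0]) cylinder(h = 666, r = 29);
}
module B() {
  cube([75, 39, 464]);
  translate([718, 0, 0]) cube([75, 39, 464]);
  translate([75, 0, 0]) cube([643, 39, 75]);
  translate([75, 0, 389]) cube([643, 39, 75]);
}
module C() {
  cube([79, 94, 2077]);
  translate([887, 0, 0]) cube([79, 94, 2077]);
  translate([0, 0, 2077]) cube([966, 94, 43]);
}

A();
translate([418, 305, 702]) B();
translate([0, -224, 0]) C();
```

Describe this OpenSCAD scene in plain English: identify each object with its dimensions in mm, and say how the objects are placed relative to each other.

A is a table: top 1629 mm (x) × 649 mm (y), 36 mm thick, upper face at z = 702 mm, on four round legs of 58 mm diameter, each leg's bounding box inset 12 mm from the nearest pair of top edges, running from z = 0 to the bottom of the top.

B is a rectangular picture frame lying in the x–z plane (depth along y). The opening is 643 mm wide (x) by 314 mm tall (z), surrounded by a border 75 mm wide on all four sides. The frame is 39 mm deep and is made of two full-height vertical stiles with two horizontal rails fitted between them.

C is a door frame. The clear opening is 808 mm wide and 2077 mm high. Two 79 mm wide jambs, 94 mm deep, stand either side of the opening from the floor to the top of the opening. A 43 mm thick head sits across the top of both jambs, spanning the full outside width of the frame.

The picture frame is on top of the table, centred. The door frame is on the floor beside the table on its −y side.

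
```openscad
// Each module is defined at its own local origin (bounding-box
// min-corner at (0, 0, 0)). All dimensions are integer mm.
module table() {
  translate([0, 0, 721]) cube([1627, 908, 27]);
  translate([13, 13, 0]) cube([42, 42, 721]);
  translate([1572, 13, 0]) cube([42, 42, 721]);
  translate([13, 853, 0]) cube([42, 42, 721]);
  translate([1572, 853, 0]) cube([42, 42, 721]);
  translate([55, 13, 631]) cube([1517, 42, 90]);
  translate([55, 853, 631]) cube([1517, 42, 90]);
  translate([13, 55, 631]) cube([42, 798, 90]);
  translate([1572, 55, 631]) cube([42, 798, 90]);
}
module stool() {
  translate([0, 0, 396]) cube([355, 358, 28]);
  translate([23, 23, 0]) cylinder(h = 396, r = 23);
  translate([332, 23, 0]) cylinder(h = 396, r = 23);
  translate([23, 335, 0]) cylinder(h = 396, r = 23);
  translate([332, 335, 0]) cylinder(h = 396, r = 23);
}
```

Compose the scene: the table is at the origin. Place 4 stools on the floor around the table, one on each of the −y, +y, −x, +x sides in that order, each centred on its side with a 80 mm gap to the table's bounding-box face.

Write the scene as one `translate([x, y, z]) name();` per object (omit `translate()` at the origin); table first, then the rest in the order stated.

table();
translate([636, -438, 0]) stool();
translate([636, 988, 0]) stool();
translate([-435, 275, 0]) stool();
translate([1707, 275, 0]) stool();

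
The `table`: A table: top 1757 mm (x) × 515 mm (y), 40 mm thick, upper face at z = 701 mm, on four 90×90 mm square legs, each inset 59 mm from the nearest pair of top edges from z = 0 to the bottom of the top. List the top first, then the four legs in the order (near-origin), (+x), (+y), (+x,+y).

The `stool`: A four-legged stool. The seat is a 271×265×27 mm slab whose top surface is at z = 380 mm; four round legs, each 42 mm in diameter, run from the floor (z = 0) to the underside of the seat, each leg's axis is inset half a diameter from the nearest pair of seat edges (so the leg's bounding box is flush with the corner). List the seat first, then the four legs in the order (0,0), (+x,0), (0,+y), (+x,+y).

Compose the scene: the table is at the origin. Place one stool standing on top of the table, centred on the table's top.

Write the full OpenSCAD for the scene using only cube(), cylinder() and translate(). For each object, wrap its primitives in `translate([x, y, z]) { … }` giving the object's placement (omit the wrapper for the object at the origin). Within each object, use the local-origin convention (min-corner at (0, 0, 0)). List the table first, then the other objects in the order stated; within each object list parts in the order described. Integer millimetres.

translate([0, 0, 661]) cube([1757, 515, 40]);
translate([59, 59, 0]) cube([90, 90, 661]);
translate([1608, 59, 0]) cube([90, 90, 661]);
translate([59, 366, 0]) cube([90, 90, 661]);
translate([1608, 366, 0]) cube([90, 90, 661]);
translate([743, 125, 701]) {
  translate([0, 0, 353]) cube([271, 265, 27]);
  translate([21, 21, 0]) cylinder(h = 353, r = 21);
  translate([250, 21, 0]) cylinder(h = 353, r = 21);
  translate([21, 244, 0]) cylinder(h = 353, r = 21);
  translate([250, 244, 0]) cylinder(h = 353, r = 21);
}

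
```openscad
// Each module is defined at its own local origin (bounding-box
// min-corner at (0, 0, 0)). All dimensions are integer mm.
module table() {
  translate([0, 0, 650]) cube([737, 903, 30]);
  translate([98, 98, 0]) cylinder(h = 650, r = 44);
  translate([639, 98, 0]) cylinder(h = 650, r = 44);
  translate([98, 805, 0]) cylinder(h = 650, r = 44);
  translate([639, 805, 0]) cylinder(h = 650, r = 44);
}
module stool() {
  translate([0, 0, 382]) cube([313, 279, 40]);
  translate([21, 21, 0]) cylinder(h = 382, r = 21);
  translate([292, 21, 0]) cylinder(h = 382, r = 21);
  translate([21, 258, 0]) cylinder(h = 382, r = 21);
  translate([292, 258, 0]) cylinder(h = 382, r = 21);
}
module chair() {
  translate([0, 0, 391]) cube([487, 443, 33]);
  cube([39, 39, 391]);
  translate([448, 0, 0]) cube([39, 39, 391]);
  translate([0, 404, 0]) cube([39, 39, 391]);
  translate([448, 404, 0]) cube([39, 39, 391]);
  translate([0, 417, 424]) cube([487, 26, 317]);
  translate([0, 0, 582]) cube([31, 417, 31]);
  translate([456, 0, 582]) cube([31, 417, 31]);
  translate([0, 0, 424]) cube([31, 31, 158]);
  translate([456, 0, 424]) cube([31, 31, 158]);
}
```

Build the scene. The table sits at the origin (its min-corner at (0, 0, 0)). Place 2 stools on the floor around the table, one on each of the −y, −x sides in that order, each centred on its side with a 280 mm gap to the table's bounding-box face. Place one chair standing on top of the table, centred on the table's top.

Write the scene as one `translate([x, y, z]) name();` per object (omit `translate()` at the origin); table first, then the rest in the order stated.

table();
translate([212, -559, 0]) stool();
translate([-593, 312, 0]) stool();
translate([125, 230, 680]) chair();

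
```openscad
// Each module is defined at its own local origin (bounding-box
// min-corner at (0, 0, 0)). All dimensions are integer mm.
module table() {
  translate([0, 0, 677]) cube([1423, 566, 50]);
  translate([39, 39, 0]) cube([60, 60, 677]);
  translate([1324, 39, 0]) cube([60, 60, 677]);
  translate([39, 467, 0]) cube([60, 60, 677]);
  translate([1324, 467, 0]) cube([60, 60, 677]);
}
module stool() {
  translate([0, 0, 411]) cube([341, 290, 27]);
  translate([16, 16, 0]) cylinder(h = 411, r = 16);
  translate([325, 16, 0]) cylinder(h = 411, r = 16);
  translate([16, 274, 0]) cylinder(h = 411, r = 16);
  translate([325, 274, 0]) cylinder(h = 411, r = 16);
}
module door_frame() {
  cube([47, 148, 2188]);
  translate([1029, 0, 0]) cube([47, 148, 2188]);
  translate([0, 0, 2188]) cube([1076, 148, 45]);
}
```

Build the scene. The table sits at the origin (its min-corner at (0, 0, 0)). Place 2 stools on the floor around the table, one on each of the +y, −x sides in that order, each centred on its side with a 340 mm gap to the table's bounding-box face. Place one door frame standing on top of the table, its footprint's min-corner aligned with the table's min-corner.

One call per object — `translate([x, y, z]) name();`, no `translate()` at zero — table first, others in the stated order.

table();
translate([541, 906, 0]) stool();
translate([-681, 138, 0]) stool();
translate([0, 0, 727]) door_frame();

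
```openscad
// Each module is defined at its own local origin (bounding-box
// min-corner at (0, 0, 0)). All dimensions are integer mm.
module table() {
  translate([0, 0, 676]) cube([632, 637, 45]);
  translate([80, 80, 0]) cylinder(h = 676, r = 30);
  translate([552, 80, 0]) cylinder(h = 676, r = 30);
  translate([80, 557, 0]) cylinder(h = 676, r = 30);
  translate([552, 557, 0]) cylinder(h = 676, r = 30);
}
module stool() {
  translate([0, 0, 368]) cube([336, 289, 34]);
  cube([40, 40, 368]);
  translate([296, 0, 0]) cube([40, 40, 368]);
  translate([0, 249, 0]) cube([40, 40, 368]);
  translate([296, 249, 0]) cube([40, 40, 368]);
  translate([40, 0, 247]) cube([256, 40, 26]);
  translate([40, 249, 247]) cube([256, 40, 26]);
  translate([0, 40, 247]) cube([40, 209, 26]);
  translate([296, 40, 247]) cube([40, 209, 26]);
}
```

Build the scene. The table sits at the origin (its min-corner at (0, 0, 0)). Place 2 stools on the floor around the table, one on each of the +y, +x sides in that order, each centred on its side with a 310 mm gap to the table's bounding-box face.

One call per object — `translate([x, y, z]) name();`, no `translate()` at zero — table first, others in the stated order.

table();
translate([148, 947, 0]) stool();
translate([942, 174, 0]) stool();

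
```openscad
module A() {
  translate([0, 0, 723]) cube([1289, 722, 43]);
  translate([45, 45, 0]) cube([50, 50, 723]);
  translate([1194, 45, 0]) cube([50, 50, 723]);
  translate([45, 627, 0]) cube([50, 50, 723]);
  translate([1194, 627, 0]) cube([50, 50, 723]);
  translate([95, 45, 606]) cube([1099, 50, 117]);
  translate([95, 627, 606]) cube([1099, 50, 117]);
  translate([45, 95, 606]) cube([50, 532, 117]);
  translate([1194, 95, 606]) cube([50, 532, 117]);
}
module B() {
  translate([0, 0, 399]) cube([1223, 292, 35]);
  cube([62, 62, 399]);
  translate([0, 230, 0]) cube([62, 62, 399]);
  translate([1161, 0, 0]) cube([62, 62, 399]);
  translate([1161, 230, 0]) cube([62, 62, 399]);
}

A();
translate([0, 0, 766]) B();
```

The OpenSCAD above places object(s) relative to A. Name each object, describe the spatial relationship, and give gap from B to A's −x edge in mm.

The bench's min-x is at 0; the table's min-x is 0; gap = 0 mm.

A is a table. B is a bench. The bench is on top of the table. The gap from the bench to the table's −x edge is 0 mm.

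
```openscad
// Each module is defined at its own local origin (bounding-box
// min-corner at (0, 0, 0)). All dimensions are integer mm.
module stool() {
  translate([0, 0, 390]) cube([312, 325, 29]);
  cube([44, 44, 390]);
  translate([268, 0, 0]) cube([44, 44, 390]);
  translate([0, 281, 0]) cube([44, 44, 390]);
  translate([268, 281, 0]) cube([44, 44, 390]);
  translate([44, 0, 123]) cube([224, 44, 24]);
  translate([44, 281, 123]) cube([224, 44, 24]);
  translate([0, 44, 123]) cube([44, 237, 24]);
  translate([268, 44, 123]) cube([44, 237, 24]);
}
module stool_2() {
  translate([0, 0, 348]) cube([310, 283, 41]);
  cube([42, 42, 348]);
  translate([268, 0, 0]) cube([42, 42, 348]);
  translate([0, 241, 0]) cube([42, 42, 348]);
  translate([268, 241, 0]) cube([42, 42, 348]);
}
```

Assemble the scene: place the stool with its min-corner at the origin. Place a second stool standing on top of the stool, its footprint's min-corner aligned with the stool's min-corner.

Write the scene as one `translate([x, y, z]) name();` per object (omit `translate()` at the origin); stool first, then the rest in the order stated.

stool();
translate([0, 0, 419]) stool_2();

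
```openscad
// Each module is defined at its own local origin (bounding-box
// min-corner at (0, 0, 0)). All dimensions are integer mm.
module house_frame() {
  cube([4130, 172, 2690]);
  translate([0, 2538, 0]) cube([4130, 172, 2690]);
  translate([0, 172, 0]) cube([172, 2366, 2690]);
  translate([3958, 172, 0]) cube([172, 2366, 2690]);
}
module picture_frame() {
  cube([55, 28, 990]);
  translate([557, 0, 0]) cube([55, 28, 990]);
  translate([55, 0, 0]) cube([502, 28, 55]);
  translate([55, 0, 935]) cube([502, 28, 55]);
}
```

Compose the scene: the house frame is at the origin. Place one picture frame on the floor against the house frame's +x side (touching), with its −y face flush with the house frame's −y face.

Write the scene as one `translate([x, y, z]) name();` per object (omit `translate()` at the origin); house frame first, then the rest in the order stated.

house_frame();
translate([4130, 0, 0]) picture_frame();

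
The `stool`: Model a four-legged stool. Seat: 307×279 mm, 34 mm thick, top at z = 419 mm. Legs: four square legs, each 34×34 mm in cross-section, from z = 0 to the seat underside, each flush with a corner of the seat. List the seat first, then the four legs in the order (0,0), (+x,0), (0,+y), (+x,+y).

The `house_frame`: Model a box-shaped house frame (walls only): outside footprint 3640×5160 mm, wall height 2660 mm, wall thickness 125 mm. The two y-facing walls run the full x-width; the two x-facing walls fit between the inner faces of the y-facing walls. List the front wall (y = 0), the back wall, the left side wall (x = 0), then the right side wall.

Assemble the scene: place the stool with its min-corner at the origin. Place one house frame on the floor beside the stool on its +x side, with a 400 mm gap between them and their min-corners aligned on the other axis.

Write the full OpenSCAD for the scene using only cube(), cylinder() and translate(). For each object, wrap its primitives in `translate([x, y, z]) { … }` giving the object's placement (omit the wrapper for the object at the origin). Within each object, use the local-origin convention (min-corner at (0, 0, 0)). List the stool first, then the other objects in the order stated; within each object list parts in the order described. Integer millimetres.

translate([0, 0, 385]) cube([307, 279, 34]);
cube([34, 34, 385]);
translate([273, 0, 0]) cube([34, 34, 385]);
translate([0, 245, 0]) cube([34, 34, 385]);
translate([273, 245, 0]) cube([34, 34, 385]);
translate([707, 0, 0]) {
  cube([3640, 125, 2660]);
  translate([0, 5035, 0]) cube([3640, 125, 2660]);
  translate([0, 125, 0]) cube([125, 4910, 2660]);
  translate([3515, 125, 0]) cube([125, 4910, 2660]);
}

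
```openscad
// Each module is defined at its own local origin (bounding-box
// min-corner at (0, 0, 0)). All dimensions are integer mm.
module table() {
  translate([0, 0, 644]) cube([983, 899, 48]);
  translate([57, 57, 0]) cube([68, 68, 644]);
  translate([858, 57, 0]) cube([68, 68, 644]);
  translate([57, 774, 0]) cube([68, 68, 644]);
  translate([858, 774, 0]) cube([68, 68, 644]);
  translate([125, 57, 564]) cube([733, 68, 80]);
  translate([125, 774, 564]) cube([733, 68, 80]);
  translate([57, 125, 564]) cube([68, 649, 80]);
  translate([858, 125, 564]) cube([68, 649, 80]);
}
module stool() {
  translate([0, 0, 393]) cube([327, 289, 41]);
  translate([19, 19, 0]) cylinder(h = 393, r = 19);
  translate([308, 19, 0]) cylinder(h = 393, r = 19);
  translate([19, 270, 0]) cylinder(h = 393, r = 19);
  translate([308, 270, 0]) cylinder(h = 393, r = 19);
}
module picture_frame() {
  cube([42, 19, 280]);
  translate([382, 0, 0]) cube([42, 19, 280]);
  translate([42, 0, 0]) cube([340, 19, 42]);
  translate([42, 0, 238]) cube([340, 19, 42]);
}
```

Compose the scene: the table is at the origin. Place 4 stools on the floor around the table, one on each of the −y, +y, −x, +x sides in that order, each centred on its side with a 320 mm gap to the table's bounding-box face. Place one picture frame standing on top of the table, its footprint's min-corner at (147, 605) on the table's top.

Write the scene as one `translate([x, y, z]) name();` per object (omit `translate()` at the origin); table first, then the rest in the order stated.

table();
translate([328, -609, 0]) stool();
translate([328, 1219, 0]) stool();
translate([-647, 305, 0]) stool();
translate([1303, 305, 0]) stool();
translate([147, 605, 692]) picture_frame();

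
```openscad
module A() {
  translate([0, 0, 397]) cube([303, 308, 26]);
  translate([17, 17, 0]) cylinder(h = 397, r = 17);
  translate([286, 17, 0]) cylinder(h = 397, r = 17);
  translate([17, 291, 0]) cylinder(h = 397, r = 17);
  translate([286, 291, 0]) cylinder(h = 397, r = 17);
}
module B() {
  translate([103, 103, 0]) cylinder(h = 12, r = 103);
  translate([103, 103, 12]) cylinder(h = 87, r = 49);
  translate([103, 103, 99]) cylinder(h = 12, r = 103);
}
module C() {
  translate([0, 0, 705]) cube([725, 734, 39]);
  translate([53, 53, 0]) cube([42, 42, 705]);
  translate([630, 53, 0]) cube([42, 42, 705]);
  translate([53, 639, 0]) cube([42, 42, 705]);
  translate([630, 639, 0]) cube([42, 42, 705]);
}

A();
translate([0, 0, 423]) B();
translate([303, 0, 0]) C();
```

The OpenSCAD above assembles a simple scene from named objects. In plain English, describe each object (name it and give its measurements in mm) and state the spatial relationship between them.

A is a four-legged stool. The seat is a 303×308×26 mm slab whose top surface is at z = 423 mm; four round legs, each 34 mm in diameter, run from the floor (z = 0) to the underside of the seat, each leg's axis is inset half a diameter from the nearest pair of seat edges (so the leg's bounding box is flush with the corner).

B is a spool: two coaxial disc flanges of radius 103 mm and thickness 12 mm, joined by a core cylinder of radius 49 mm and height 87 mm. The lower flange rests on z = 0 and the three cylinders share a vertical axis.

C is a table: top 725 mm (x) × 734 mm (y), 39 mm thick, upper face at z = 744 mm, on four 42×42 mm square legs, each inset 53 mm from the nearest pair of top edges, running from z = 0 to the bottom of the top.

The spool is on top of the stool. The table is against the stool's +x side, with their −y faces flush.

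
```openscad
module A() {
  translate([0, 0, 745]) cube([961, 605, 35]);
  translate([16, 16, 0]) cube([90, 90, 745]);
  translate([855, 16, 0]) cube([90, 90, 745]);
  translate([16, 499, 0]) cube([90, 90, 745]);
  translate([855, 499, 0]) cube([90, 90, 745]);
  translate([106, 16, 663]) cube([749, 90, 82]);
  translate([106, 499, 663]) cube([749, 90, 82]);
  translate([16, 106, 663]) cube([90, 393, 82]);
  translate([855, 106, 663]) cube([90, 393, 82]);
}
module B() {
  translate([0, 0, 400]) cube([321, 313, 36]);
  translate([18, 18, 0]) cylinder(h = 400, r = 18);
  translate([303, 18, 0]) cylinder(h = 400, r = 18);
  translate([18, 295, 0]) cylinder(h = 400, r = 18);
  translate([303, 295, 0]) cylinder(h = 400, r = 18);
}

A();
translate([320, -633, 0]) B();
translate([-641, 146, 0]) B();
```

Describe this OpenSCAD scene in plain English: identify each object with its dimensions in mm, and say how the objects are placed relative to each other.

A is a table: top 961 mm (x) × 605 mm (y), 35 mm thick, upper face at z = 780 mm, on four 90×90 mm square legs, each inset 16 mm from the nearest pair of top edges, running from z = 0 to the bottom of the top. Four apron rails, 90 mm thick and 82 mm tall, run between adjacent legs with their top edges flush with the underside of the top and their outer faces flush with the legs' outer faces.

B is a simple wooden stool: a rectangular seat 321 mm (x) by 313 mm (y), 36 mm thick, top face at z = 436 mm, on four round legs, each 36 mm in diameter. The legs rest on z = 0, each leg's axis is inset half a diameter from the nearest pair of seat edges (so the leg's bounding box is flush with the corner).

Two stools sit around the table at the −y, −x sides.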